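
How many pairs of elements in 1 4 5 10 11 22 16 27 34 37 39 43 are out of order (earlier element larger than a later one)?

1 inversion

Element-by-element contributions:
1 → none → 0
4 → none → 0
5 → none → 0
10 → none → 0
11 → none → 0
22 → 16 → 1
16 → none → 0
27 → none → 0
34 → none → 0
37 → none → 0
39 → none → 0
43 → none → 0
Sum: 0 + 0 + 0 + 0 + 0 + 1 + 0 + 0 + 0 + 0 + 0 + 0 = 1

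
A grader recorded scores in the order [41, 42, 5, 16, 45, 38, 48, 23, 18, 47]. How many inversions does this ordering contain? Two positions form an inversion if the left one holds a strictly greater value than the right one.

For each element, count later entries that are smaller:
41 → 5, 16, 38, 23, 18 → 5
42 → 5, 16, 38, 23, 18 → 5
5 → none → 0
16 → none → 0
45 → 38, 23, 18 → 3
38 → 23, 18 → 2
48 → 23, 18, 47 → 3
23 → 18 → 1
18 → none → 0
47 → none → 0
Sum: 5 + 5 + 0 + 0 + 3 + 2 + 3 + 1 + 0 + 0 = 19

There are 19 inversions.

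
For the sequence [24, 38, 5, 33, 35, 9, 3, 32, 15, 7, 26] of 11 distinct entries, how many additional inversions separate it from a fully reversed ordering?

22 inversions short

Maximum inversions for 11 distinct elements is C(11, 2) = 11·10/2 = 55.
Current inversions — for each element, count later smaller elements:
24: 5
38: 9
5: 1
33: 6
35: 6
9: 2
3: 0
32: 3
15: 1
7: 0
26: 0
Current total: 5 + 9 + 1 + 6 + 6 + 2 + 0 + 3 + 1 + 0 + 0 = 33
Shortfall: 55 − 33 = 22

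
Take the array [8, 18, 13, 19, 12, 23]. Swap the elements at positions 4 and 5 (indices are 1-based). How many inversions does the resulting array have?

3

Positions 4 and 5 hold 19 and 12; after swapping, the array is [8, 18, 13, 12, 19, 23].
For each element, count later entries that are smaller:
8: 0
18: 2
13: 1
12: 0
19: 0
23: 0
Sum: 0 + 2 + 1 + 0 + 0 + 0 = 3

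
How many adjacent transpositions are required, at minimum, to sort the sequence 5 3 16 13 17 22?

2

Minimum adjacent swaps = number of inversions (each swap of adjacent out-of-order elements removes one inversion and no swap can remove more).
Count inversions — for each element, later elements that are smaller:
5: 3 → 1
3: none → 0
16: 13 → 1
13: none → 0
17: none → 0
22: none → 0
Total inversions: 1 + 0 + 1 + 0 + 0 + 0 = 2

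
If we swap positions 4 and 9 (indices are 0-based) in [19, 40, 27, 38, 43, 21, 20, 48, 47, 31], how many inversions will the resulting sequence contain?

Inversions: 16

Positions 4 and 9 hold 43 and 31; after swapping, the array is [19, 40, 27, 38, 31, 21, 20, 48, 47, 43].
Sweep left to right; for each value list the smaller values that follow it:
19: 0
40: 5
27: 2
38: 3
31: 2
21: 1
20: 0
48: 2
47: 1
43: 0
Sum: 0 + 5 + 2 + 3 + 2 + 1 + 0 + 2 + 1 + 0 = 16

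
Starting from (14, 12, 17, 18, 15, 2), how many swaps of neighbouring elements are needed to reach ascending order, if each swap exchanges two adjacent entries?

The minimum number of adjacent swaps to sort an array equals its inversion count, since every such swap removes exactly one inversion.
Count inversions — for each element, later elements that are smaller:
14: 12, 2 → 2
12: 2 → 1
17: 15, 2 → 2
18: 15, 2 → 2
15: 2 → 1
2: none → 0
Total inversions: 2 + 1 + 2 + 2 + 1 + 0 = 8

There are 8 swaps.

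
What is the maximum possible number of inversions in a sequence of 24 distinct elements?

276 inversions

A reversed (strictly descending) arrangement makes every pair an inversion, giving C(24, 2) inversions.
C(24, 2) = 24·23/2 = 276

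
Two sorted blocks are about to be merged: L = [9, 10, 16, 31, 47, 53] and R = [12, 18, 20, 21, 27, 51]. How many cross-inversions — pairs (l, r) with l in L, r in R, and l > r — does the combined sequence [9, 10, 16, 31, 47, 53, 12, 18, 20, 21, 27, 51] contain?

17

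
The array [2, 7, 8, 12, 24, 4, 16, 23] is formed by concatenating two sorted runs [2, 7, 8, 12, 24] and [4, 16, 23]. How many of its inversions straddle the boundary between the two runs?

6

For each element r of the right run, count left-run elements greater than r:
r = 4: 7, 8, 12, 24 → 4
r = 16: 24 → 1
r = 23: 24 → 1
Cross-inversions: 4 + 1 + 1 = 6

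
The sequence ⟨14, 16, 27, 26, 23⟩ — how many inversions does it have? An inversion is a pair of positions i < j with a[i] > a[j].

3

Listing every pair i<j with a[i]>a[j] (using 1-based positions):
(3,4): 27 > 26
(3,5): 27 > 23
(4,5): 26 > 23
That's 3 pairs.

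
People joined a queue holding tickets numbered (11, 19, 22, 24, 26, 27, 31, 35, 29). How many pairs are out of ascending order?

2 inversions

Sweep left to right; for each value list the smaller values that follow it:
11: 0
19: 0
22: 0
24: 0
26: 0
27: 0
31: 1
35: 1
29: 0
Sum: 0 + 0 + 0 + 0 + 0 + 0 + 1 + 1 + 0 = 2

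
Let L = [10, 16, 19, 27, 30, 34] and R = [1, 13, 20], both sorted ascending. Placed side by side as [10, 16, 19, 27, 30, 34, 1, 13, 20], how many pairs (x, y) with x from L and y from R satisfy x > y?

Split inversions: 14

Take each right-half value and tally the left-half values above it:
r = 1: 10, 16, 19, 27, 30, 34 → 6
r = 13: 16, 19, 27, 30, 34 → 5
r = 20: 27, 30, 34 → 3
Cross-inversions: 6 + 5 + 3 = 14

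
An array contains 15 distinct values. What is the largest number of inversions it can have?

A reversed (strictly descending) arrangement makes every pair an inversion, giving C(15, 2) inversions.
C(15, 2) = 15·14/2 = 105

105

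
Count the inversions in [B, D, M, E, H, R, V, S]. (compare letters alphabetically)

3

For each element, count later entries that are smaller:
B → none → 0
D → none → 0
M → E, H → 2
E → none → 0
H → none → 0
R → none → 0
V → S → 1
S → none → 0
Sum: 0 + 0 + 2 + 0 + 0 + 0 + 1 + 0 = 3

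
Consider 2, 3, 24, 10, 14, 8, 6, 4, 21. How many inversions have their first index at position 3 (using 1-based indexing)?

The element at index 3 is 24.
Elements after it: 10, 14, 8, 6, 4, 21
Those smaller than 24: 10, 14, 8, 6, 4, 21

6 such elements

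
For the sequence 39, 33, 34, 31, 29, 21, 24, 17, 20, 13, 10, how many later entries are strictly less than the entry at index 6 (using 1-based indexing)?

4

The element at index 6 is 21.
Elements after it: 24, 17, 20, 13, 10
Those smaller than 21: 17, 20, 13, 10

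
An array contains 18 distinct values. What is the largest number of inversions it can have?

153 inversions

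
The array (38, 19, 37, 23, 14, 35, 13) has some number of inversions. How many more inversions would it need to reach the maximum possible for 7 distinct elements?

5 inversions short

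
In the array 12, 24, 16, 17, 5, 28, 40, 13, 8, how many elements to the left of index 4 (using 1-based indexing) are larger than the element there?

1

The element at index 4 is 17.
Elements before it: 12, 24, 16
Those larger than 17: 24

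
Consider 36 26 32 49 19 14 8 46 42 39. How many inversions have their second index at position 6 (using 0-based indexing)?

6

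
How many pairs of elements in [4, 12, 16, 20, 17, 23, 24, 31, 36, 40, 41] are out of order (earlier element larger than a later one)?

For each element, count later entries that are smaller:
4 → none → 0
12 → none → 0
16 → none → 0
20 → 17 → 1
17 → none → 0
23 → none → 0
24 → none → 0
31 → none → 0
36 → none → 0
40 → none → 0
41 → none → 0
Sum: 0 + 0 + 0 + 1 + 0 + 0 + 0 + 0 + 0 + 0 + 0 = 1

1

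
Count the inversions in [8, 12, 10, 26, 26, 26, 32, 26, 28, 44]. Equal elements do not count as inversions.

There are 3 out-of-order pairs.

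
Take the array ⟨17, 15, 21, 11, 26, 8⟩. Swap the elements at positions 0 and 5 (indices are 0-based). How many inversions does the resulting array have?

Positions 0 and 5 hold 17 and 8; after swapping, the array is [8, 15, 21, 11, 26, 17].
Sweep left to right; for each value list the smaller values that follow it:
8 → none → 0
15 → 11 → 1
21 → 11, 17 → 2
11 → none → 0
26 → 17 → 1
17 → none → 0
Sum: 0 + 1 + 2 + 0 + 1 + 0 = 4

4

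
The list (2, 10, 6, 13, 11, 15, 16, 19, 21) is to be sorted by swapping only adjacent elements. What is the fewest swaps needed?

2

The minimum number of adjacent swaps to sort an array equals its inversion count, since every such swap removes exactly one inversion.
Count inversions — for each element, later elements that are smaller:
2: none → 0
10: 6 → 1
6: none → 0
13: 11 → 1
11: none → 0
15: none → 0
16: none → 0
19: none → 0
21: none → 0
Total inversions: 0 + 1 + 0 + 1 + 0 + 0 + 0 + 0 + 0 = 2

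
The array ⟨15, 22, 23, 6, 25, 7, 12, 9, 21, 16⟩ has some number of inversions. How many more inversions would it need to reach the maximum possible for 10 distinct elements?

22 inversions short

Maximum inversions for 10 distinct elements is C(10, 2) = 10·9/2 = 45.
Current inversions — for each element, count later smaller elements:
15: 4
22: 6
23: 6
6: 0
25: 5
7: 0
12: 1
9: 0
21: 1
16: 0
Current total: 4 + 6 + 6 + 0 + 5 + 0 + 1 + 0 + 1 + 0 = 23
Shortfall: 45 − 23 = 22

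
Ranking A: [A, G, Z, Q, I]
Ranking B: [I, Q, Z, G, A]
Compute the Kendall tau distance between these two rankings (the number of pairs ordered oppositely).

There are 10 discordant pairs.

Assign each item its position (1..5) in the first ordering, then rewrite the second ordering as that position sequence:
positions: A→1, G→2, Z→3, Q→4, I→5
second ordering as positions: [5, 4, 3, 2, 1]
Discordant pairs = inversions in this position sequence.
5: 4, 3, 2, 1 → 4
4: 3, 2, 1 → 3
3: 2, 1 → 2
2: 1 → 1
1: 0
Total: 4 + 3 + 2 + 1 + 0 = 10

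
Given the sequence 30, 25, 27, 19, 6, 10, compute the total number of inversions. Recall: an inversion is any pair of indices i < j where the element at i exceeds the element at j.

13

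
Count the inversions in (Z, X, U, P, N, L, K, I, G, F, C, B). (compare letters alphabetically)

For each element, count later entries that are smaller:
Z → X, U, P, N, L, K, I, G, F, C, B → 11
X → U, P, N, L, K, I, G, F, C, B → 10
U → P, N, L, K, I, G, F, C, B → 9
P → N, L, K, I, G, F, C, B → 8
N → L, K, I, G, F, C, B → 7
L → K, I, G, F, C, B → 6
K → I, G, F, C, B → 5
I → G, F, C, B → 4
G → F, C, B → 3
F → C, B → 2
C → B → 1
B → none → 0
Sum: 11 + 10 + 9 + 8 + 7 + 6 + 5 + 4 + 3 + 2 + 1 + 0 = 66

66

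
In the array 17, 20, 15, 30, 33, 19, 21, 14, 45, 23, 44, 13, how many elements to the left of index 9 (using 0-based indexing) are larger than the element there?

3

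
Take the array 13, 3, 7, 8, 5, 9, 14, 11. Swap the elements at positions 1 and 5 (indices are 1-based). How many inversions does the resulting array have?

4

Positions 1 and 5 hold 13 and 5; after swapping, the array is [5, 3, 7, 8, 13, 9, 14, 11].
Count, for each position, how many later elements it exceeds:
5: 1
3: 0
7: 0
8: 0
13: 2
9: 0
14: 1
11: 0
Sum: 1 + 0 + 0 + 0 + 2 + 0 + 1 + 0 = 4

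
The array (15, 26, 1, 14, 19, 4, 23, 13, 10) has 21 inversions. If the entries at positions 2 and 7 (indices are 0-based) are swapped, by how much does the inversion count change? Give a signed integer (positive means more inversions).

Positions 2 and 7 hold 1 and 13; after swapping, the array is [15, 26, 13, 14, 19, 4, 23, 1, 10].
Count, for each position, how many later elements it exceeds:
15 → 13, 14, 4, 1, 10 → 5
26 → 13, 14, 19, 4, 23, 1, 10 → 7
13 → 4, 1, 10 → 3
14 → 4, 1, 10 → 3
19 → 4, 1, 10 → 3
4 → 1 → 1
23 → 1, 10 → 2
1 → none → 0
10 → none → 0
Sum: 5 + 7 + 3 + 3 + 3 + 1 + 2 + 0 + 0 = 24
Change: 24 − 21 = +3

+3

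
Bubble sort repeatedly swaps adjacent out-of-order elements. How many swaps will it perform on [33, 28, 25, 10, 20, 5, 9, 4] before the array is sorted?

The minimum number of adjacent swaps to sort an array equals its inversion count, since every such swap removes exactly one inversion.
Count inversions — for each element, later elements that are smaller:
33: 28, 25, 10, 20, 5, 9, 4 → 7
28: 25, 10, 20, 5, 9, 4 → 6
25: 10, 20, 5, 9, 4 → 5
10: 5, 9, 4 → 3
20: 5, 9, 4 → 3
5: 4 → 1
9: 4 → 1
4: none → 0
Total inversions: 7 + 6 + 5 + 3 + 3 + 1 + 1 + 0 = 26

26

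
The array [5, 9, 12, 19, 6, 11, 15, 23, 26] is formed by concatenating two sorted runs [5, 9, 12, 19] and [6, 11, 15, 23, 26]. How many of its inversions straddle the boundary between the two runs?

Take each right-half value and tally the left-half values above it:
r = 6: 9, 12, 19 → 3
r = 11: 12, 19 → 2
r = 15: 19 → 1
r = 23: none → 0
r = 26: none → 0
Cross-inversions: 3 + 2 + 1 + 0 + 0 = 6

6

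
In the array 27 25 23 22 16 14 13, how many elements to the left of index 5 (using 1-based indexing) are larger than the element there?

The element at index 5 is 16.
Elements before it: 27, 25, 23, 22
Those larger than 16: 27, 25, 23, 22

4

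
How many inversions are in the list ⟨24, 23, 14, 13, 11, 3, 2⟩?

Sweep left to right; for each value list the smaller values that follow it:
24: 6
23: 5
14: 4
13: 3
11: 2
3: 1
2: 0
Sum: 6 + 5 + 4 + 3 + 2 + 1 + 0 = 21

Inversions: 21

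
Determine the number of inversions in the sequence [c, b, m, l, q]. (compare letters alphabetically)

2 out-of-order pairs

Out-of-order index pairs (0-indexed):
(0,1): c > b
(2,3): m > l
That's 2 pairs.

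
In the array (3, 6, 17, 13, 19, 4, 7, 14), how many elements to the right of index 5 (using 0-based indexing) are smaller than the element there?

0 such elements

The element at index 5 is 4.
Elements after it: 7, 14
None of them are smaller than 4.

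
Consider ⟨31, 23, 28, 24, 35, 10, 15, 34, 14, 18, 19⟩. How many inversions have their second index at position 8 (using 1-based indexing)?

1

The element at index 8 is 34.
Elements before it: 31, 23, 28, 24, 35, 10, 15
Those larger than 34: 35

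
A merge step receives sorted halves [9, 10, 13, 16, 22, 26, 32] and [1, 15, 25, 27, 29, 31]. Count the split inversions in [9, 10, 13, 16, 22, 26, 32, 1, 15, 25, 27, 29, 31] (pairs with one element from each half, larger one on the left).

Split inversions: 16

Count, for every r in R, how many entries of L exceed r:
r = 1: 9, 10, 13, 16, 22, 26, 32 → 7
r = 15: 16, 22, 26, 32 → 4
r = 25: 26, 32 → 2
r = 27: 32 → 1
r = 29: 32 → 1
r = 31: 32 → 1
Cross-inversions: 7 + 4 + 2 + 1 + 1 + 1 = 16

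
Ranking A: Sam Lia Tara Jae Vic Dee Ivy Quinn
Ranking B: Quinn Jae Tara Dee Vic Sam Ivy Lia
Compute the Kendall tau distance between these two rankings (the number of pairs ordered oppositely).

Assign each item its position (1..8) in the first ordering, then rewrite the second ordering as that position sequence:
positions: Sam→1, Lia→2, Tara→3, Jae→4, Vic→5, Dee→6, Ivy→7, Quinn→8
second ordering as positions: [8, 4, 3, 6, 5, 1, 7, 2]
Discordant pairs = inversions in this position sequence.
8: 4, 3, 6, 5, 1, 7, 2 → 7
4: 3, 1, 2 → 3
3: 1, 2 → 2
6: 5, 1, 2 → 3
5: 1, 2 → 2
1: 0
7: 2 → 1
2: 0
Total: 7 + 3 + 2 + 3 + 2 + 0 + 1 + 0 = 18

18 discordant pairs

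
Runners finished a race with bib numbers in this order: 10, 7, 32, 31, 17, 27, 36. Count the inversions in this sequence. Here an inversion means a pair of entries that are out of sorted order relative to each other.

6 inversions

Listing every pair i<j with a[i]>a[j] (using 1-based positions):
(1,2): 10 > 7
(3,4): 32 > 31
(3,5): 32 > 17
(3,6): 32 > 27
(4,5): 31 > 17
(4,6): 31 > 27
That's 6 pairs.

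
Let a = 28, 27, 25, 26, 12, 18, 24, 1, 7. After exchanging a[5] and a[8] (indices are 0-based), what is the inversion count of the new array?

30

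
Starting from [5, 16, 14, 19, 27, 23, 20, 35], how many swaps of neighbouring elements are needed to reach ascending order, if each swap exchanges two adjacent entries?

Minimum adjacent swaps = number of inversions (each swap of adjacent out-of-order elements removes one inversion and no swap can remove more).
Count inversions — for each element, later elements that are smaller:
5: none → 0
16: 14 → 1
14: none → 0
19: none → 0
27: 23, 20 → 2
23: 20 → 1
20: none → 0
35: none → 0
Total inversions: 0 + 1 + 0 + 0 + 2 + 1 + 0 + 0 = 4

4 adjacent swaps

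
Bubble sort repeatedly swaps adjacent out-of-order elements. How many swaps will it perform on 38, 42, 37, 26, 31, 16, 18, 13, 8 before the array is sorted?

Minimum adjacent swaps = number of inversions (each swap of adjacent out-of-order elements removes one inversion and no swap can remove more).
Count inversions — for each element, later elements that are smaller:
38: 37, 26, 31, 16, 18, 13, 8 → 7
42: 37, 26, 31, 16, 18, 13, 8 → 7
37: 26, 31, 16, 18, 13, 8 → 6
26: 16, 18, 13, 8 → 4
31: 16, 18, 13, 8 → 4
16: 13, 8 → 2
18: 13, 8 → 2
13: 8 → 1
8: none → 0
Total inversions: 7 + 7 + 6 + 4 + 4 + 2 + 2 + 1 + 0 = 33

33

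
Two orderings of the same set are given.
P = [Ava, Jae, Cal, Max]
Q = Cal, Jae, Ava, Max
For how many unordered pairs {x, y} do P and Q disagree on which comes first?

Assign each item its position (1..4) in the first ordering, then rewrite the second ordering as that position sequence:
positions: Ava→1, Jae→2, Cal→3, Max→4
second ordering as positions: [3, 2, 1, 4]
Discordant pairs = inversions in this position sequence.
3: 2, 1 → 2
2: 1 → 1
1: 0
4: 0
Total: 2 + 1 + 0 + 0 = 3

3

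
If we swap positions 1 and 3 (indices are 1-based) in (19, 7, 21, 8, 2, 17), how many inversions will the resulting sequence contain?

Positions 1 and 3 hold 19 and 21; after swapping, the array is [21, 7, 19, 8, 2, 17].
For each element, count later entries that are smaller:
21 → 7, 19, 8, 2, 17 → 5
7 → 2 → 1
19 → 8, 2, 17 → 3
8 → 2 → 1
2 → none → 0
17 → none → 0
Sum: 5 + 1 + 3 + 1 + 0 + 0 = 10

10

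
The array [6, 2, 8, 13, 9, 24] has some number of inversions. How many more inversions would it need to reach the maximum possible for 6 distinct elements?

Maximum inversions for 6 distinct elements is C(6, 2) = 6·5/2 = 15.
Current inversions — for each element, count later smaller elements:
6: 1
2: 0
8: 0
13: 1
9: 0
24: 0
Current total: 1 + 0 + 0 + 1 + 0 + 0 = 2
Shortfall: 15 − 2 = 13

13 inversions short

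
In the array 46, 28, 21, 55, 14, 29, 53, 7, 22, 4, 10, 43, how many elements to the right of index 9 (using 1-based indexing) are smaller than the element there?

The element at index 9 is 22.
Elements after it: 4, 10, 43
Those smaller than 22: 4, 10

2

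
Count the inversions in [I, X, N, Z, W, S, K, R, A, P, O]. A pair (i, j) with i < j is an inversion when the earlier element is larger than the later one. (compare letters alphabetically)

34 out-of-order pairs

Sweep left to right; for each value list the smaller values that follow it:
I → A → 1
X → N, W, S, K, R, A, P, O → 8
N → K, A → 2
Z → W, S, K, R, A, P, O → 7
W → S, K, R, A, P, O → 6
S → K, R, A, P, O → 5
K → A → 1
R → A, P, O → 3
A → none → 0
P → O → 1
O → none → 0
Sum: 1 + 8 + 2 + 7 + 6 + 5 + 1 + 3 + 0 + 1 + 0 = 34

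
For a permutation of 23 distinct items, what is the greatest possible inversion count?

Inversions: 253

A reversed (strictly descending) arrangement makes every pair an inversion, giving C(23, 2) inversions.
C(23, 2) = 23·22/2 = 253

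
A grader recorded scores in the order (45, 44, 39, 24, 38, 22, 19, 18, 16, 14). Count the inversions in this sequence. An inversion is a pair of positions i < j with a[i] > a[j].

44 out-of-order pairs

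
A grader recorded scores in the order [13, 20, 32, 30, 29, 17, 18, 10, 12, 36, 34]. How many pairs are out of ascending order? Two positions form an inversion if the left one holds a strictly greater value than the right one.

26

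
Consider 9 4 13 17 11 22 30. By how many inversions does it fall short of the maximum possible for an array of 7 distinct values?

Maximum inversions for 7 distinct elements is C(7, 2) = 7·6/2 = 21.
Current inversions — for each element, count later smaller elements:
9: 1
4: 0
13: 1
17: 1
11: 0
22: 0
30: 0
Current total: 1 + 0 + 1 + 1 + 0 + 0 + 0 = 3
Shortfall: 21 − 3 = 18

18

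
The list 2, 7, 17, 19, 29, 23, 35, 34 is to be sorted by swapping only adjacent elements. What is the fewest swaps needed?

2

The minimum number of adjacent swaps to sort an array equals its inversion count, since every such swap removes exactly one inversion.
Count inversions — for each element, later elements that are smaller:
2: none → 0
7: none → 0
17: none → 0
19: none → 0
29: 23 → 1
23: none → 0
35: 34 → 1
34: none → 0
Total inversions: 0 + 0 + 0 + 0 + 1 + 0 + 1 + 0 = 2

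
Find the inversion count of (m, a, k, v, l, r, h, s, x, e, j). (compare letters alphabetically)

For each element, count later entries that are smaller:
m → a, k, l, h, e, j → 6
a → none → 0
k → h, e, j → 3
v → l, r, h, s, e, j → 6
l → h, e, j → 3
r → h, e, j → 3
h → e → 1
s → e, j → 2
x → e, j → 2
e → none → 0
j → none → 0
Sum: 6 + 0 + 3 + 6 + 3 + 3 + 1 + 2 + 2 + 0 + 0 = 26

26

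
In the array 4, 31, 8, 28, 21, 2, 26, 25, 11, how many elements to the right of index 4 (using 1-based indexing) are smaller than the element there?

5 such elements

The element at index 4 is 28.
Elements after it: 21, 2, 26, 25, 11
Those smaller than 28: 21, 2, 26, 25, 11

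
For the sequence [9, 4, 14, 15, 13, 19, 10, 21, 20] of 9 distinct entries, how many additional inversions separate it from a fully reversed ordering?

28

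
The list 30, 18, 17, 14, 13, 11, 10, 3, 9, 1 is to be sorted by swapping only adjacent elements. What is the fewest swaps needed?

44

Minimum adjacent swaps = number of inversions (each swap of adjacent out-of-order elements removes one inversion and no swap can remove more).
Count inversions — for each element, later elements that are smaller:
30: 18, 17, 14, 13, 11, 10, 3, 9, 1 → 9
18: 17, 14, 13, 11, 10, 3, 9, 1 → 8
17: 14, 13, 11, 10, 3, 9, 1 → 7
14: 13, 11, 10, 3, 9, 1 → 6
13: 11, 10, 3, 9, 1 → 5
11: 10, 3, 9, 1 → 4
10: 3, 9, 1 → 3
3: 1 → 1
9: 1 → 1
1: none → 0
Total inversions: 9 + 8 + 7 + 6 + 5 + 4 + 3 + 1 + 1 + 0 = 44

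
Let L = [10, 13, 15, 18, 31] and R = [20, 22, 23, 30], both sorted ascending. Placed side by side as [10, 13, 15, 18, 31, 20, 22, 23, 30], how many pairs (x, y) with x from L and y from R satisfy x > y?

There are 4 cross-inversions.

Count, for every r in R, how many entries of L exceed r:
r = 20: 31 → 1
r = 22: 31 → 1
r = 23: 31 → 1
r = 30: 31 → 1
Cross-inversions: 1 + 1 + 1 + 1 = 4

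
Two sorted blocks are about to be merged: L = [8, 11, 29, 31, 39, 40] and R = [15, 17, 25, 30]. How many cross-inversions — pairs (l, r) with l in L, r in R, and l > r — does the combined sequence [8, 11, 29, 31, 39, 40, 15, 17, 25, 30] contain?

15 cross-inversions

For each element r of the right run, count left-run elements greater than r:
r = 15: 29, 31, 39, 40 → 4
r = 17: 29, 31, 39, 40 → 4
r = 25: 29, 31, 39, 40 → 4
r = 30: 31, 39, 40 → 3
Cross-inversions: 4 + 4 + 4 + 3 = 15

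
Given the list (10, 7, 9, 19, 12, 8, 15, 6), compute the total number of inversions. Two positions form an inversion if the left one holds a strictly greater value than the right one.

15 out-of-order pairs

Count, for each position, how many later elements it exceeds:
10: 4
7: 1
9: 2
19: 4
12: 2
8: 1
15: 1
6: 0
Sum: 4 + 1 + 2 + 4 + 2 + 1 + 1 + 0 = 15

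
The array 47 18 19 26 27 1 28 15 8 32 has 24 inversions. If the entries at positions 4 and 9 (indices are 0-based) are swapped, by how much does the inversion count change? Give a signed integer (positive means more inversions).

+3

Positions 4 and 9 hold 27 and 32; after swapping, the array is [47, 18, 19, 26, 32, 1, 28, 15, 8, 27].
Count, for each position, how many later elements it exceeds:
47 → 18, 19, 26, 32, 1, 28, 15, 8, 27 → 9
18 → 1, 15, 8 → 3
19 → 1, 15, 8 → 3
26 → 1, 15, 8 → 3
32 → 1, 28, 15, 8, 27 → 5
1 → none → 0
28 → 15, 8, 27 → 3
15 → 8 → 1
8 → none → 0
27 → none → 0
Sum: 9 + 3 + 3 + 3 + 5 + 0 + 3 + 1 + 0 + 0 = 27
Change: 27 − 24 = +3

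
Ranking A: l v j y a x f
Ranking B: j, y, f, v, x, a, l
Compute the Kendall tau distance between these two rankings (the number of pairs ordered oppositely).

12

Assign each item its position (1..7) in the first ordering, then rewrite the second ordering as that position sequence:
positions: l→1, v→2, j→3, y→4, a→5, x→6, f→7
second ordering as positions: [3, 4, 7, 2, 6, 5, 1]
Discordant pairs = inversions in this position sequence.
3: 2, 1 → 2
4: 2, 1 → 2
7: 2, 6, 5, 1 → 4
2: 1 → 1
6: 5, 1 → 2
5: 1 → 1
1: 0
Total: 2 + 2 + 4 + 1 + 2 + 1 + 0 = 12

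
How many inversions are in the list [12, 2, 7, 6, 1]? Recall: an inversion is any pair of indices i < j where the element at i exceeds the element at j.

Inversion pairs (indices are 1-based):
(1,2): 12 > 2
(1,3): 12 > 7
(1,4): 12 > 6
(1,5): 12 > 1
(2,5): 2 > 1
(3,4): 7 > 6
(3,5): 7 > 1
(4,5): 6 > 1
That's 8 pairs.

8 inversions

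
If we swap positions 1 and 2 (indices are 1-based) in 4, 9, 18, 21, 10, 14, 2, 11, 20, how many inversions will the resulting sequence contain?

Inversions: 15

Positions 1 and 2 hold 4 and 9; after swapping, the array is [9, 4, 18, 21, 10, 14, 2, 11, 20].
Sweep left to right; for each value list the smaller values that follow it:
9: 2
4: 1
18: 4
21: 5
10: 1
14: 2
2: 0
11: 0
20: 0
Sum: 2 + 1 + 4 + 5 + 1 + 2 + 0 + 0 + 0 = 15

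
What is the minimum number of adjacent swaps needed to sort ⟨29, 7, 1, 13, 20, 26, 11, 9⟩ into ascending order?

15 adjacent swaps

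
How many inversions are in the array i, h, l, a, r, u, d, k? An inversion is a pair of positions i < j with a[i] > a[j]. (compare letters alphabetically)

12

For each element, count later entries that are smaller:
i: 3
h: 2
l: 3
a: 0
r: 2
u: 2
d: 0
k: 0
Sum: 3 + 2 + 3 + 0 + 2 + 2 + 0 + 0 = 12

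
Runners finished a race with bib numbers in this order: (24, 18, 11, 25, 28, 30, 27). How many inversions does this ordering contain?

Element-by-element contributions:
24: 2
18: 1
11: 0
25: 0
28: 1
30: 1
27: 0
Sum: 2 + 1 + 0 + 0 + 1 + 1 + 0 = 5

5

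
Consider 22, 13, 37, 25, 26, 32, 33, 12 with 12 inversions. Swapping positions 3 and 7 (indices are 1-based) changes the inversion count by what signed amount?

-1

Positions 3 and 7 hold 37 and 33; after swapping, the array is [22, 13, 33, 25, 26, 32, 37, 12].
Count, for each position, how many later elements it exceeds:
22: 2
13: 1
33: 4
25: 1
26: 1
32: 1
37: 1
12: 0
Sum: 2 + 1 + 4 + 1 + 1 + 1 + 1 + 0 = 11
Change: 11 − 12 = -1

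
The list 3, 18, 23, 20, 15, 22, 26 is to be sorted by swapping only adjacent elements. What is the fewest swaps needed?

5 adjacent swaps

Each adjacent swap fixes exactly one inversion, so the minimum swap count equals the number of inversions.
Count inversions — for each element, later elements that are smaller:
3: none → 0
18: 15 → 1
23: 20, 15, 22 → 3
20: 15 → 1
15: none → 0
22: none → 0
26: none → 0
Total inversions: 0 + 1 + 3 + 1 + 0 + 0 + 0 = 5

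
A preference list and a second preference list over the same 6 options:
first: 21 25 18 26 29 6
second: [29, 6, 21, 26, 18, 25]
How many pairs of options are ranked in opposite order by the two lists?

11

Assign each item its position (1..6) in the first ordering, then rewrite the second ordering as that position sequence:
positions: 21→1, 25→2, 18→3, 26→4, 29→5, 6→6
second ordering as positions: [5, 6, 1, 4, 3, 2]
Discordant pairs = inversions in this position sequence.
5: 1, 4, 3, 2 → 4
6: 1, 4, 3, 2 → 4
1: 0
4: 3, 2 → 2
3: 2 → 1
2: 0
Total: 4 + 4 + 0 + 2 + 1 + 0 = 11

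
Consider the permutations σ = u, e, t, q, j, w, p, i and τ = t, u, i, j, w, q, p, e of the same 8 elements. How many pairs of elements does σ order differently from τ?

13 discordant pairs

Assign each item its position (1..8) in the first ordering, then rewrite the second ordering as that position sequence:
positions: u→1, e→2, t→3, q→4, j→5, w→6, p→7, i→8
second ordering as positions: [3, 1, 8, 5, 6, 4, 7, 2]
Discordant pairs = inversions in this position sequence.
3: 1, 2 → 2
1: 0
8: 5, 6, 4, 7, 2 → 5
5: 4, 2 → 2
6: 4, 2 → 2
4: 2 → 1
7: 2 → 1
2: 0
Total: 2 + 0 + 5 + 2 + 2 + 1 + 1 + 0 = 13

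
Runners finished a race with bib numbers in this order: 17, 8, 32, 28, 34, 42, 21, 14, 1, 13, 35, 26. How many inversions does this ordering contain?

Count, for each position, how many later elements it exceeds:
17 → 8, 14, 1, 13 → 4
8 → 1 → 1
32 → 28, 21, 14, 1, 13, 26 → 6
28 → 21, 14, 1, 13, 26 → 5
34 → 21, 14, 1, 13, 26 → 5
42 → 21, 14, 1, 13, 35, 26 → 6
21 → 14, 1, 13 → 3
14 → 1, 13 → 2
1 → none → 0
13 → none → 0
35 → 26 → 1
26 → none → 0
Sum: 4 + 1 + 6 + 5 + 5 + 6 + 3 + 2 + 0 + 0 + 1 + 0 = 33

Out-of-order pairs: 33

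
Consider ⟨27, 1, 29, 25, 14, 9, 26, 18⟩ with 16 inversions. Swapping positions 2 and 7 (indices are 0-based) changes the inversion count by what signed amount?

Positions 2 and 7 hold 29 and 18; after swapping, the array is [27, 1, 18, 25, 14, 9, 26, 29].
Count, for each position, how many later elements it exceeds:
27 → 1, 18, 25, 14, 9, 26 → 6
1 → none → 0
18 → 14, 9 → 2
25 → 14, 9 → 2
14 → 9 → 1
9 → none → 0
26 → none → 0
29 → none → 0
Sum: 6 + 0 + 2 + 2 + 1 + 0 + 0 + 0 = 11
Change: 11 − 16 = -5

-5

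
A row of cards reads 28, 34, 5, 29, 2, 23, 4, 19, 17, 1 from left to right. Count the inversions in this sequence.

Count, for each position, how many later elements it exceeds:
28 → 5, 2, 23, 4, 19, 17, 1 → 7
34 → 5, 29, 2, 23, 4, 19, 17, 1 → 8
5 → 2, 4, 1 → 3
29 → 2, 23, 4, 19, 17, 1 → 6
2 → 1 → 1
23 → 4, 19, 17, 1 → 4
4 → 1 → 1
19 → 17, 1 → 2
17 → 1 → 1
1 → none → 0
Sum: 7 + 8 + 3 + 6 + 1 + 4 + 1 + 2 + 1 + 0 = 33

33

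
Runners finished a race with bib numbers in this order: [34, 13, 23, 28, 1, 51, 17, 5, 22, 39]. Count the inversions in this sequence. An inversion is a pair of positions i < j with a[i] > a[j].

Out-of-order pairs: 22

For each element, count later entries that are smaller:
34 → 13, 23, 28, 1, 17, 5, 22 → 7
13 → 1, 5 → 2
23 → 1, 17, 5, 22 → 4
28 → 1, 17, 5, 22 → 4
1 → none → 0
51 → 17, 5, 22, 39 → 4
17 → 5 → 1
5 → none → 0
22 → none → 0
39 → none → 0
Sum: 7 + 2 + 4 + 4 + 0 + 4 + 1 + 0 + 0 + 0 = 22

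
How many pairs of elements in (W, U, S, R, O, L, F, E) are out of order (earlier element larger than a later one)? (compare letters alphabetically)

Element-by-element contributions:
W → U, S, R, O, L, F, E → 7
U → S, R, O, L, F, E → 6
S → R, O, L, F, E → 5
R → O, L, F, E → 4
O → L, F, E → 3
L → F, E → 2
F → E → 1
E → none → 0
Sum: 7 + 6 + 5 + 4 + 3 + 2 + 1 + 0 = 28

28 inversions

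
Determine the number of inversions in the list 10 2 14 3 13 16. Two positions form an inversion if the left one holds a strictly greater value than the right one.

For each element, count later entries that are smaller:
10 → 2, 3 → 2
2 → none → 0
14 → 3, 13 → 2
3 → none → 0
13 → none → 0
16 → none → 0
Sum: 2 + 0 + 2 + 0 + 0 + 0 = 4

4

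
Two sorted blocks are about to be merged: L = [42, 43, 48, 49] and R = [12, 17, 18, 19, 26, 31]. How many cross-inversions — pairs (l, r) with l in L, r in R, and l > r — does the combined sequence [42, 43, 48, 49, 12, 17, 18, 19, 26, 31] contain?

24 cross-inversions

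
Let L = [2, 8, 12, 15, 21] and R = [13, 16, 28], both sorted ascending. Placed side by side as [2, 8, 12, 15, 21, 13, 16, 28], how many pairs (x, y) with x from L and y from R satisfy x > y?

3 split inversions

Take each right-half value and tally the left-half values above it:
r = 13: 15, 21 → 2
r = 16: 21 → 1
r = 28: none → 0
Cross-inversions: 2 + 1 + 0 = 3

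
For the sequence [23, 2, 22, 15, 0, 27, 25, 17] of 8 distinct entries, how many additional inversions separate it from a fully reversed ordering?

15

Maximum inversions for 8 distinct elements is C(8, 2) = 8·7/2 = 28.
Current inversions — for each element, count later smaller elements:
23: 5
2: 1
22: 3
15: 1
0: 0
27: 2
25: 1
17: 0
Current total: 5 + 1 + 3 + 1 + 0 + 2 + 1 + 0 = 13
Shortfall: 28 − 13 = 15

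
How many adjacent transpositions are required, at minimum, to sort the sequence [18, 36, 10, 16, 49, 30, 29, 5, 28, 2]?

29 swaps

Minimum adjacent swaps = number of inversions (each swap of adjacent out-of-order elements removes one inversion and no swap can remove more).
Count inversions — for each element, later elements that are smaller:
18: 10, 16, 5, 2 → 4
36: 10, 16, 30, 29, 5, 28, 2 → 7
10: 5, 2 → 2
16: 5, 2 → 2
49: 30, 29, 5, 28, 2 → 5
30: 29, 5, 28, 2 → 4
29: 5, 28, 2 → 3
5: 2 → 1
28: 2 → 1
2: none → 0
Total inversions: 4 + 7 + 2 + 2 + 5 + 4 + 3 + 1 + 1 + 0 = 29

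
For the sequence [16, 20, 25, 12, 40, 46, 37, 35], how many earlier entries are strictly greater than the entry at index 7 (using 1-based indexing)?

The element at index 7 is 37.
Elements before it: 16, 20, 25, 12, 40, 46
Those larger than 37: 40, 46

2 such elements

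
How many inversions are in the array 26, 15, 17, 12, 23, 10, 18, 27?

Sweep left to right; for each value list the smaller values that follow it:
26 → 15, 17, 12, 23, 10, 18 → 6
15 → 12, 10 → 2
17 → 12, 10 → 2
12 → 10 → 1
23 → 10, 18 → 2
10 → none → 0
18 → none → 0
27 → none → 0
Sum: 6 + 2 + 2 + 1 + 2 + 0 + 0 + 0 = 13

There are 13 out-of-order pairs.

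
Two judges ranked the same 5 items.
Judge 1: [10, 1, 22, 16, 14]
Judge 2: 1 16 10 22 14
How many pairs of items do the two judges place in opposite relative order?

Assign each item its position (1..5) in the first ordering, then rewrite the second ordering as that position sequence:
positions: 10→1, 1→2, 22→3, 16→4, 14→5
second ordering as positions: [2, 4, 1, 3, 5]
Discordant pairs = inversions in this position sequence.
2: 1 → 1
4: 1, 3 → 2
1: 0
3: 0
5: 0
Total: 1 + 2 + 0 + 0 + 0 = 3

3 discordant pairs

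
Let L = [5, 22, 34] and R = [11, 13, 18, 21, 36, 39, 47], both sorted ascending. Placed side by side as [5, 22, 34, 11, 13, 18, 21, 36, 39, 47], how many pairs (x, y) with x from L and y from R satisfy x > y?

Take each right-half value and tally the left-half values above it:
r = 11: 22, 34 → 2
r = 13: 22, 34 → 2
r = 18: 22, 34 → 2
r = 21: 22, 34 → 2
r = 36: none → 0
r = 39: none → 0
r = 47: none → 0
Cross-inversions: 2 + 2 + 2 + 2 + 0 + 0 + 0 = 8

8 cross-inversions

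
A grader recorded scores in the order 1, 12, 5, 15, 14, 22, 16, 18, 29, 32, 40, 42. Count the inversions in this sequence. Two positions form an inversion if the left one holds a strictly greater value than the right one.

For each element, count later entries that are smaller:
1: 0
12: 1
5: 0
15: 1
14: 0
22: 2
16: 0
18: 0
29: 0
32: 0
40: 0
42: 0
Sum: 0 + 1 + 0 + 1 + 0 + 2 + 0 + 0 + 0 + 0 + 0 + 0 = 4

There are 4 out-of-order pairs.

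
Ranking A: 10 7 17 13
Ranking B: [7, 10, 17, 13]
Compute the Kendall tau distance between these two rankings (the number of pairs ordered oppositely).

1 discordant pair

Assign each item its position (1..4) in the first ordering, then rewrite the second ordering as that position sequence:
positions: 10→1, 7→2, 17→3, 13→4
second ordering as positions: [2, 1, 3, 4]
Discordant pairs = inversions in this position sequence.
2: 1 → 1
1: 0
3: 0
4: 0
Total: 1 + 0 + 0 + 0 = 1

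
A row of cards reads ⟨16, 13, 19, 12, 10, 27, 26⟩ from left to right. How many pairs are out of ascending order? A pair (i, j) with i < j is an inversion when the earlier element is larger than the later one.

9 inversions

For each element, count later entries that are smaller:
16: 3
13: 2
19: 2
12: 1
10: 0
27: 1
26: 0
Sum: 3 + 2 + 2 + 1 + 0 + 1 + 0 = 9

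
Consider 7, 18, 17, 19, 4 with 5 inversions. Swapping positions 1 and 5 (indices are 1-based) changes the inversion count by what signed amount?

-1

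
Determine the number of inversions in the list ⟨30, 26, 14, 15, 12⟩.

Listing every pair i<j with a[i]>a[j] (using 1-based positions):
(1,2): 30 > 26
(1,3): 30 > 14
(1,4): 30 > 15
(1,5): 30 > 12
(2,3): 26 > 14
(2,4): 26 > 15
(2,5): 26 > 12
(3,5): 14 > 12
(4,5): 15 > 12
That's 9 pairs.

9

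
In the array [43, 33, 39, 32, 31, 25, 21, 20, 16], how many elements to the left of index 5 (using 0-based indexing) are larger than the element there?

5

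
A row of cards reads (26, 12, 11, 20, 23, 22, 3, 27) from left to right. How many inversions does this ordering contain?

Element-by-element contributions:
26 → 12, 11, 20, 23, 22, 3 → 6
12 → 11, 3 → 2
11 → 3 → 1
20 → 3 → 1
23 → 22, 3 → 2
22 → 3 → 1
3 → none → 0
27 → none → 0
Sum: 6 + 2 + 1 + 1 + 2 + 1 + 0 + 0 = 13

There are 13 out-of-order pairs.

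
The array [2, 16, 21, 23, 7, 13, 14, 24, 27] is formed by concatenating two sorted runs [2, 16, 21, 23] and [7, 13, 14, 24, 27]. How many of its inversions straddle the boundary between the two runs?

Take each right-half value and tally the left-half values above it:
r = 7: 16, 21, 23 → 3
r = 13: 16, 21, 23 → 3
r = 14: 16, 21, 23 → 3
r = 24: none → 0
r = 27: none → 0
Cross-inversions: 3 + 3 + 3 + 0 + 0 = 9

9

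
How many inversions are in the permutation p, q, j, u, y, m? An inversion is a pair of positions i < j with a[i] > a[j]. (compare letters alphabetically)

Count, for each position, how many later elements it exceeds:
p → j, m → 2
q → j, m → 2
j → none → 0
u → m → 1
y → m → 1
m → none → 0
Sum: 2 + 2 + 0 + 1 + 1 + 0 = 6

6 out-of-order pairs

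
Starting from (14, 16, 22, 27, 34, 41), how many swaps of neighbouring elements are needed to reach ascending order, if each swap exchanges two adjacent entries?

0

Minimum adjacent swaps = number of inversions (each swap of adjacent out-of-order elements removes one inversion and no swap can remove more).
Count inversions — for each element, later elements that are smaller:
14: none → 0
16: none → 0
22: none → 0
27: none → 0
34: none → 0
41: none → 0
Total inversions: 0 + 0 + 0 + 0 + 0 + 0 = 0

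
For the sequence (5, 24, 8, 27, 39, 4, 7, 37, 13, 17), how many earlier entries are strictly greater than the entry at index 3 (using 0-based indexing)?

0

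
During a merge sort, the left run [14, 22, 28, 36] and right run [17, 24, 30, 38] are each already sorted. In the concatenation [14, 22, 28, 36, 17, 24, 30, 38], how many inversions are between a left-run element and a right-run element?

Split inversions: 6

Take each right-half value and tally the left-half values above it:
r = 17: 22, 28, 36 → 3
r = 24: 28, 36 → 2
r = 30: 36 → 1
r = 38: none → 0
Cross-inversions: 3 + 2 + 1 + 0 = 6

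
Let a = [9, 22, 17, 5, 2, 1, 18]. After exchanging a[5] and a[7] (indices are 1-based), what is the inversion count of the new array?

Positions 5 and 7 hold 2 and 18; after swapping, the array is [9, 22, 17, 5, 18, 1, 2].
Count, for each position, how many later elements it exceeds:
9 → 5, 1, 2 → 3
22 → 17, 5, 18, 1, 2 → 5
17 → 5, 1, 2 → 3
5 → 1, 2 → 2
18 → 1, 2 → 2
1 → none → 0
2 → none → 0
Sum: 3 + 5 + 3 + 2 + 2 + 0 + 0 = 15

15 inversions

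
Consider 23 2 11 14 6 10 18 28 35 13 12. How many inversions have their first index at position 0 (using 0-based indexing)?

The element at index 0 is 23.
Elements after it: 2, 11, 14, 6, 10, 18, 28, 35, 13, 12
Those smaller than 23: 2, 11, 14, 6, 10, 18, 13, 12

8 such elements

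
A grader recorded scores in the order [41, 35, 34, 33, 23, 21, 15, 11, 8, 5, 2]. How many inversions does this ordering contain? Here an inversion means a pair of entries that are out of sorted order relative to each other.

55

Sweep left to right; for each value list the smaller values that follow it:
41 → 35, 34, 33, 23, 21, 15, 11, 8, 5, 2 → 10
35 → 34, 33, 23, 21, 15, 11, 8, 5, 2 → 9
34 → 33, 23, 21, 15, 11, 8, 5, 2 → 8
33 → 23, 21, 15, 11, 8, 5, 2 → 7
23 → 21, 15, 11, 8, 5, 2 → 6
21 → 15, 11, 8, 5, 2 → 5
15 → 11, 8, 5, 2 → 4
11 → 8, 5, 2 → 3
8 → 5, 2 → 2
5 → 2 → 1
2 → none → 0
Sum: 10 + 9 + 8 + 7 + 6 + 5 + 4 + 3 + 2 + 1 + 0 = 55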